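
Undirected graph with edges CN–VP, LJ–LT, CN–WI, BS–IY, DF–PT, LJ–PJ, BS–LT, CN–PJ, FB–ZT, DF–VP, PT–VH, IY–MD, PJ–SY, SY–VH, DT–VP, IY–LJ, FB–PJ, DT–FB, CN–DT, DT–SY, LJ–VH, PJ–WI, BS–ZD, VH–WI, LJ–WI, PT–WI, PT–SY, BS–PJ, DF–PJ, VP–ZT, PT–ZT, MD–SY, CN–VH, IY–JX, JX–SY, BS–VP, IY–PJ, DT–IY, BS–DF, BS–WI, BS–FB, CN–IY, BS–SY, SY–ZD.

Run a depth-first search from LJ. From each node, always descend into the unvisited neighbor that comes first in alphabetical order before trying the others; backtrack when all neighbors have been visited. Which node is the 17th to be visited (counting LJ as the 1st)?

VP

Visit LJ
LJ → IY
IY → BS
BS → DF
DF → PJ
PJ → CN
CN → DT
DT → FB
FB → ZT
ZT → PT
PT → SY
SY → JX
SY → MD
SY → VH
VH → WI
SY → ZD
ZT → VP
BS → LT

Visit order: LJ, IY, BS, DF, PJ, CN, DT, FB, ZT, PT, SY, JX, MD, VH, WI, ZD, VP, LT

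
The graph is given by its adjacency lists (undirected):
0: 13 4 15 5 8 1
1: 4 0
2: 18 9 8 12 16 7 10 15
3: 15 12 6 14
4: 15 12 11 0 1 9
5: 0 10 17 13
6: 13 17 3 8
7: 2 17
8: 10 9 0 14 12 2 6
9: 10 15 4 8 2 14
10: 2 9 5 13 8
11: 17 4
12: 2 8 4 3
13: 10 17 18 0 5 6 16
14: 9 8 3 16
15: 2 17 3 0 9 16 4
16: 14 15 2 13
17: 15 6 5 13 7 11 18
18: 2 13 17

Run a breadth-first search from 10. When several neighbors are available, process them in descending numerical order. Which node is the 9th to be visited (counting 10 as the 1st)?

Visit 10; enqueue 13, 9, 8, 5, 2 → queue [13, 9, 8, 5, 2]
Visit 13; enqueue 18, 17, 16, 6, 0 → queue [9, 8, 5, 2, 18, 17, 16, 6, 0]
Visit 9; enqueue 15, 14, 4 → queue [8, 5, 2, 18, 17, 16, 6, 0, 15, 14, 4]
Visit 8; enqueue 12 → queue [5, 2, 18, 17, 16, 6, 0, 15, 14, 4, 12]
Visit 5 → queue [2, 18, 17, 16, 6, 0, 15, 14, 4, 12]
Visit 2; enqueue 7 → queue [18, 17, 16, 6, 0, 15, 14, 4, 12, 7]
Visit 18 → queue [17, 16, 6, 0, 15, 14, 4, 12, 7]
Visit 17; enqueue 11 → queue [16, 6, 0, 15, 14, 4, 12, 7, 11]
Visit 16 → queue [6, 0, 15, 14, 4, 12, 7, 11]
Visit 6; enqueue 3 → queue [0, 15, 14, 4, 12, 7, 11, 3]
Visit 0; enqueue 1 → queue [15, 14, 4, 12, 7, 11, 3, 1]
Visit 15 → queue [14, 4, 12, 7, 11, 3, 1]
Visit 14 → queue [4, 12, 7, 11, 3, 1]
Visit 4 → queue [12, 7, 11, 3, 1]
Visit 12 → queue [7, 11, 3, 1]
Visit 7 → queue [11, 3, 1]
Visit 11 → queue [3, 1]
Visit 3 → queue [1]
Visit 1 → queue []

Visit order: 10, 13, 9, 8, 5, 2, 18, 17, 16, 6, 0, 15, 14, 4, 12, 7, 11, 3, 1

16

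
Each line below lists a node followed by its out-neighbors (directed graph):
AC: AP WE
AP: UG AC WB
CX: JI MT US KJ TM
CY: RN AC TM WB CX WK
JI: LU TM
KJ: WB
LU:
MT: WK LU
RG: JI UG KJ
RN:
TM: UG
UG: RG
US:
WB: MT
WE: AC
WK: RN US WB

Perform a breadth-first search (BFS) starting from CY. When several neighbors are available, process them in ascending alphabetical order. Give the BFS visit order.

CY → AC → CX → RN → TM → WB → WK → AP → WE → JI → KJ → MT → US → UG → LU → RG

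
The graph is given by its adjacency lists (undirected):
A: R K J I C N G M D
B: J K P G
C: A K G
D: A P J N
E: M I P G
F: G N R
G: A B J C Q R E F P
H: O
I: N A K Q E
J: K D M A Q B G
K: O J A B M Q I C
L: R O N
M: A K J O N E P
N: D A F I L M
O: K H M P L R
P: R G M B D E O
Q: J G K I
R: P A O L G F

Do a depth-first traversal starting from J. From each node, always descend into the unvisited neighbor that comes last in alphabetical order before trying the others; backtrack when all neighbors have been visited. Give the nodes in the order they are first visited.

Visit J
J → Q
Q → K
K → O
O → R
R → P
P → M
M → N
N → L
N → I
I → E
E → G
G → F
G → C
C → A
A → D
G → B
O → H

J, Q, K, O, R, P, M, N, L, I, E, G, F, C, A, D, B, H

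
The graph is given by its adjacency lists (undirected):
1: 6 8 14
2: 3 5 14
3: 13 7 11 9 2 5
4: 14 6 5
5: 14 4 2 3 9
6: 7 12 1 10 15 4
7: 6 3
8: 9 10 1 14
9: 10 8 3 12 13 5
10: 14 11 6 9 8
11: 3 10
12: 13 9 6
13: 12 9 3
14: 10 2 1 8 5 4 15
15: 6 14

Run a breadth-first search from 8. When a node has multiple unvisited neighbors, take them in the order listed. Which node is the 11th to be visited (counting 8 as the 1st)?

6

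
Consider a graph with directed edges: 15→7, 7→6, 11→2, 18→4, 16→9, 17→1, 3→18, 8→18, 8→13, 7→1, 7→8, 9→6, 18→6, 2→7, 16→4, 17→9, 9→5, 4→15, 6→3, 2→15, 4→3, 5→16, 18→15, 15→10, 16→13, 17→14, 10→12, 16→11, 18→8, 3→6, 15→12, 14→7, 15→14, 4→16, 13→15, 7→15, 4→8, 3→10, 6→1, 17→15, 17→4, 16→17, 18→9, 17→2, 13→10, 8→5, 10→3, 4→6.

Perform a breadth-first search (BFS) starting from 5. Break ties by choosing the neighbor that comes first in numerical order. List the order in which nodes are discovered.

5 → 16 → 4 → 9 → 11 → 13 → 17 → 3 → 6 → 8 → 15 → 2 → 10 → 1 → 14 → 18 → 7 → 12

Visit 5; enqueue 16 → queue [16]
Visit 16; enqueue 4, 9, 11, 13, 17 → queue [4, 9, 11, 13, 17]
Visit 4; enqueue 3, 6, 8, 15 → queue [9, 11, 13, 17, 3, 6, 8, 15]
Visit 9 → queue [11, 13, 17, 3, 6, 8, 15]
Visit 11; enqueue 2 → queue [13, 17, 3, 6, 8, 15, 2]
Visit 13; enqueue 10 → queue [17, 3, 6, 8, 15, 2, 10]
Visit 17; enqueue 1, 14 → queue [3, 6, 8, 15, 2, 10, 1, 14]
Visit 3; enqueue 18 → queue [6, 8, 15, 2, 10, 1, 14, 18]
Visit 6 → queue [8, 15, 2, 10, 1, 14, 18]
Visit 8 → queue [15, 2, 10, 1, 14, 18]
Visit 15; enqueue 7, 12 → queue [2, 10, 1, 14, 18, 7, 12]
Visit 2 → queue [10, 1, 14, 18, 7, 12]
Visit 10 → queue [1, 14, 18, 7, 12]
Visit 1 → queue [14, 18, 7, 12]
Visit 14 → queue [18, 7, 12]
Visit 18 → queue [7, 12]
Visit 7 → queue [12]
Visit 12 → queue []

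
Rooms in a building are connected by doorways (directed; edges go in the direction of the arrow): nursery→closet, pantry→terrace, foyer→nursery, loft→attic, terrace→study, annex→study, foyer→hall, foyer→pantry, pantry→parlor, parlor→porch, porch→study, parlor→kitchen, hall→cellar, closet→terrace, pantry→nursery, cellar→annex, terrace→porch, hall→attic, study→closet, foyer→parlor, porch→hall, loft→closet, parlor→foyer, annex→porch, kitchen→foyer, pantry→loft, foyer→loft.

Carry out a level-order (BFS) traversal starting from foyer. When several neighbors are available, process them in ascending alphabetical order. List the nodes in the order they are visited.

Visit foyer; enqueue hall, loft, nursery, pantry, parlor → queue [hall, loft, nursery, pantry, parlor]
Visit hall; enqueue attic, cellar → queue [loft, nursery, pantry, parlor, attic, cellar]
Visit loft; enqueue closet → queue [nursery, pantry, parlor, attic, cellar, closet]
Visit nursery → queue [pantry, parlor, attic, cellar, closet]
Visit pantry; enqueue terrace → queue [parlor, attic, cellar, closet, terrace]
Visit parlor; enqueue kitchen, porch → queue [attic, cellar, closet, terrace, kitchen, porch]
Visit attic → queue [cellar, closet, terrace, kitchen, porch]
Visit cellar; enqueue annex → queue [closet, terrace, kitchen, porch, annex]
Visit closet → queue [terrace, kitchen, porch, annex]
Visit terrace; enqueue study → queue [kitchen, porch, annex, study]
Visit kitchen → queue [porch, annex, study]
Visit porch → queue [annex, study]
Visit annex → queue [study]
Visit study → queue []

foyer hall loft nursery pantry parlor attic cellar closet terrace kitchen porch annex study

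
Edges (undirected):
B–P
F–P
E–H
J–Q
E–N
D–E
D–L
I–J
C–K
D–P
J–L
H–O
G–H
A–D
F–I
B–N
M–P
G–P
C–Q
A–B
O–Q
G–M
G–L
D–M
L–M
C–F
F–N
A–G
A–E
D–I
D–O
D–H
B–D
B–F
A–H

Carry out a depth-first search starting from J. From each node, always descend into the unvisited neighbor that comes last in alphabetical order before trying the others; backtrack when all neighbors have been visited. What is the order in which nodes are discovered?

Visit J
J → Q
Q → O
O → H
H → G
G → P
P → M
M → L
L → D
D → I
I → F
F → N
N → E
E → A
A → B
F → C
C → K

J → Q → O → H → G → P → M → L → D → I → F → N → E → A → B → C → K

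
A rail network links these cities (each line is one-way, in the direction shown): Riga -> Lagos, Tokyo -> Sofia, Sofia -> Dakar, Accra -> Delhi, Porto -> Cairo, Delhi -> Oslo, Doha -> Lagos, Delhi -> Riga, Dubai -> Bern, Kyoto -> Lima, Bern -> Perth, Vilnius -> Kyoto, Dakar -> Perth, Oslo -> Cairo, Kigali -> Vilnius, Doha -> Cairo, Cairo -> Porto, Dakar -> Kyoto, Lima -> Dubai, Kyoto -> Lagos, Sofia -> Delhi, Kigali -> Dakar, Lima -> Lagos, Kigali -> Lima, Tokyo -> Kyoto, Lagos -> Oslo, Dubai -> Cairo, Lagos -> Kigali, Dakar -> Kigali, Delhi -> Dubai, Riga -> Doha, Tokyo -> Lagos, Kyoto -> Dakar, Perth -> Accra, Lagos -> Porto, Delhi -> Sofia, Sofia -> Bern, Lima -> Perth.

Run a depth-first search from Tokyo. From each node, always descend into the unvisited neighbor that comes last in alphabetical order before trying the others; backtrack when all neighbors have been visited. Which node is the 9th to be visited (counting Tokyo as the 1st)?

Kigali

Visit Tokyo
Tokyo → Sofia
Sofia → Delhi
Delhi → Riga
Riga → Lagos
Lagos → Porto
Porto → Cairo
Lagos → Oslo
Lagos → Kigali
Kigali → Vilnius
Vilnius → Kyoto
Kyoto → Lima
Lima → Perth
Perth → Accra
Lima → Dubai
Dubai → Bern
Kyoto → Dakar
Riga → Doha

Visit order: Tokyo, Sofia, Delhi, Riga, Lagos, Porto, Cairo, Oslo, Kigali, Vilnius, Kyoto, Lima, Perth, Accra, Dubai, Bern, Dakar, Doha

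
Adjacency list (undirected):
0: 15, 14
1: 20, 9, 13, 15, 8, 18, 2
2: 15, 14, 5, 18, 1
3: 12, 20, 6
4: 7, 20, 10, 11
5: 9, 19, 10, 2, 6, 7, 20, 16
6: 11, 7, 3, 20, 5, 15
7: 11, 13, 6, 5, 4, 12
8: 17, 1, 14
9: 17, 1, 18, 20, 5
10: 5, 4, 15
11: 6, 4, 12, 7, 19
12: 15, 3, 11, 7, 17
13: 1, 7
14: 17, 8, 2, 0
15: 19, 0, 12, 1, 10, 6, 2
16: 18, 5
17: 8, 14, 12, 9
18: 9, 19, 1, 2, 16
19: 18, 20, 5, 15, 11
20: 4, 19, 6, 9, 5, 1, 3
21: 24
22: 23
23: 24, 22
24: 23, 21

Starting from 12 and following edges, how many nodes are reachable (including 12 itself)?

BFS from 12 visits: 12, 17, 15, 11, 7, 3, 14, 9, 8, 19, 10, 6, 2, 1, 0, 4, 13, 5, 20, 18, 16
Reachable nodes: 21 of 25 total.

21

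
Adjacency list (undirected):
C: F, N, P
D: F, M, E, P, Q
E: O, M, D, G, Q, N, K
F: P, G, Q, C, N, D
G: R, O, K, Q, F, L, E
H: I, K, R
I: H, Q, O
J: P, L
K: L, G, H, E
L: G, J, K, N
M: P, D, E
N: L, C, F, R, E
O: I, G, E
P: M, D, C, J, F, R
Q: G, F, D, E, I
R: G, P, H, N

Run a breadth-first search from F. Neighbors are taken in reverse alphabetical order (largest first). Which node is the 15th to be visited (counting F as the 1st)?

Visit F; enqueue Q, P, N, G, D, C → queue [Q, P, N, G, D, C]
Visit Q; enqueue I, E → queue [P, N, G, D, C, I, E]
Visit P; enqueue R, M, J → queue [N, G, D, C, I, E, R, M, J]
Visit N; enqueue L → queue [G, D, C, I, E, R, M, J, L]
Visit G; enqueue O, K → queue [D, C, I, E, R, M, J, L, O, K]
Visit D → queue [C, I, E, R, M, J, L, O, K]
Visit C → queue [I, E, R, M, J, L, O, K]
Visit I; enqueue H → queue [E, R, M, J, L, O, K, H]
Visit E → queue [R, M, J, L, O, K, H]
Visit R → queue [M, J, L, O, K, H]
Visit M → queue [J, L, O, K, H]
Visit J → queue [L, O, K, H]
Visit L → queue [O, K, H]
Visit O → queue [K, H]
Visit K → queue [H]
Visit H → queue []

Visit order: F, Q, P, N, G, D, C, I, E, R, M, J, L, O, K, H

K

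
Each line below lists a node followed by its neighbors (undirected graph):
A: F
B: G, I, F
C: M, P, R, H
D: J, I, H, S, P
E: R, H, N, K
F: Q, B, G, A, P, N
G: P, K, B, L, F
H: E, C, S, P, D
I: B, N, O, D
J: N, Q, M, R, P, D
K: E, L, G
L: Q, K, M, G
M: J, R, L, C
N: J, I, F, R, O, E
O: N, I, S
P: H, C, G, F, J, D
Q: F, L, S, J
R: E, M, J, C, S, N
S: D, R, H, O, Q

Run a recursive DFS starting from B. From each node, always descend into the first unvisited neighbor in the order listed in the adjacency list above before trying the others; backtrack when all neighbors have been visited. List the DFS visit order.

Visit B
B → G
G → P
P → H
H → E
E → R
R → M
M → J
J → N
N → I
I → O
O → S
S → D
S → Q
Q → F
F → A
Q → L
L → K
M → C

B G P H E R M J N I O S D Q F A L K C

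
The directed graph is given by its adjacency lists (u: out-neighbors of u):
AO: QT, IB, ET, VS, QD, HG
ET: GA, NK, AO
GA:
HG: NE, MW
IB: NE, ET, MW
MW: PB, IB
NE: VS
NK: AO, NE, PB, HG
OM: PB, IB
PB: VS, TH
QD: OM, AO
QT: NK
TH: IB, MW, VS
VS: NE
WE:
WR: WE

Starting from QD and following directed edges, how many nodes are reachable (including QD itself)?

14

BFS from QD visits: QD, AO, OM, ET, HG, IB, QT, VS, PB, GA, NK, MW, NE, TH
Reachable nodes: 14 of 16 total.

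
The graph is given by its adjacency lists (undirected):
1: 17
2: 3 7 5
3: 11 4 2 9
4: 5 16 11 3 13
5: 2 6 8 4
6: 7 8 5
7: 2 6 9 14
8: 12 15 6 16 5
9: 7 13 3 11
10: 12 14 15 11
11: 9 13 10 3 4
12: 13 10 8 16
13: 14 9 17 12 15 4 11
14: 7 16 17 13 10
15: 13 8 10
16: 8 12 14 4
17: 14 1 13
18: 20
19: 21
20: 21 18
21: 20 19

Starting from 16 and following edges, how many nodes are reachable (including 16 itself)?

BFS from 16 visits: 16, 14, 12, 8, 4, 17, 13, 10, 7, 15, 6, 5, 11, 3, 1, 9, 2
Reachable nodes: 17 of 21 total.

17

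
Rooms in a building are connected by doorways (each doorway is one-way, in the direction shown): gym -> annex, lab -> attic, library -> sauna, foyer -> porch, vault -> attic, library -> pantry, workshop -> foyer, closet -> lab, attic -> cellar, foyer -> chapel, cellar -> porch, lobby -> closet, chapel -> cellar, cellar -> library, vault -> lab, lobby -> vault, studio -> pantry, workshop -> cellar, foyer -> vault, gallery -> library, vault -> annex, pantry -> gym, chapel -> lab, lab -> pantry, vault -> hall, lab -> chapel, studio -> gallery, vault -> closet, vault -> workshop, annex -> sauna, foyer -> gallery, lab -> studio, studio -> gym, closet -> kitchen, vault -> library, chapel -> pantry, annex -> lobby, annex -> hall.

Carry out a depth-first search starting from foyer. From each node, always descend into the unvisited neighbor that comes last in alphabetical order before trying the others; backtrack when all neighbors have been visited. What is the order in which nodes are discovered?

Visit foyer
foyer → vault
vault → workshop
workshop → cellar
cellar → porch
cellar → library
library → sauna
library → pantry
pantry → gym
gym → annex
annex → lobby
lobby → closet
closet → lab
lab → studio
studio → gallery
lab → chapel
lab → attic
closet → kitchen
annex → hall

foyer vault workshop cellar porch library sauna pantry gym annex lobby closet lab studio gallery chapel attic kitchen hall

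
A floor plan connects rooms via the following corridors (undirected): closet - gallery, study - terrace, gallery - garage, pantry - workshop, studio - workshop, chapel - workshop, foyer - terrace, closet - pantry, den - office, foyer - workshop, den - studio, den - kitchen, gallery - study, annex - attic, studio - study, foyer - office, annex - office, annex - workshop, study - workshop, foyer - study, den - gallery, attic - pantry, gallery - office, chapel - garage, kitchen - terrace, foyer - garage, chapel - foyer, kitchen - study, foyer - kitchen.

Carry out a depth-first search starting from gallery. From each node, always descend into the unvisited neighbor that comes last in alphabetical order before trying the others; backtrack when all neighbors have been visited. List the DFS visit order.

gallery, study, workshop, studio, den, office, foyer, terrace, kitchen, garage, chapel, annex, attic, pantry, closet

Visit gallery
gallery → study
study → workshop
workshop → studio
studio → den
den → office
office → foyer
foyer → terrace
terrace → kitchen
foyer → garage
garage → chapel
office → annex
annex → attic
attic → pantry
pantry → closet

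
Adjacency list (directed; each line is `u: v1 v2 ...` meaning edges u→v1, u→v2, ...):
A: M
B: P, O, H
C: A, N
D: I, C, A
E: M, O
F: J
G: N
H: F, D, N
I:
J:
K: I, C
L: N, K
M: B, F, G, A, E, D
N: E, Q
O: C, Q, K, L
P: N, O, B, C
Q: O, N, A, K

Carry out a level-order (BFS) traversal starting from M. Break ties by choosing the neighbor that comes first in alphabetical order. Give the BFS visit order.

Visit M; enqueue A, B, D, E, F, G → queue [A, B, D, E, F, G]
Visit A → queue [B, D, E, F, G]
Visit B; enqueue H, O, P → queue [D, E, F, G, H, O, P]
Visit D; enqueue C, I → queue [E, F, G, H, O, P, C, I]
Visit E → queue [F, G, H, O, P, C, I]
Visit F; enqueue J → queue [G, H, O, P, C, I, J]
Visit G; enqueue N → queue [H, O, P, C, I, J, N]
Visit H → queue [O, P, C, I, J, N]
Visit O; enqueue K, L, Q → queue [P, C, I, J, N, K, L, Q]
Visit P → queue [C, I, J, N, K, L, Q]
Visit C → queue [I, J, N, K, L, Q]
Visit I → queue [J, N, K, L, Q]
Visit J → queue [N, K, L, Q]
Visit N → queue [K, L, Q]
Visit K → queue [L, Q]
Visit L → queue [Q]
Visit Q → queue []

M -> A -> B -> D -> E -> F -> G -> H -> O -> P -> C -> I -> J -> N -> K -> L -> Q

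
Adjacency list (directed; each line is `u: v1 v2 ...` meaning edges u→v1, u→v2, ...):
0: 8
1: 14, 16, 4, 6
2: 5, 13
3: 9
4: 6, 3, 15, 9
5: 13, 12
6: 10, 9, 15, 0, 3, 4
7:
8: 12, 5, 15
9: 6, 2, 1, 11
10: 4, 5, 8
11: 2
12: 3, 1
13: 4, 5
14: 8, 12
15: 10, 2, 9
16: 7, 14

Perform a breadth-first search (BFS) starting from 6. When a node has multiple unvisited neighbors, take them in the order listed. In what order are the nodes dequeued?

6 → 10 → 9 → 15 → 0 → 3 → 4 → 5 → 8 → 2 → 1 → 11 → 13 → 12 → 14 → 16 → 7

Visit 6; enqueue 10, 9, 15, 0, 3, 4 → queue [10, 9, 15, 0, 3, 4]
Visit 10; enqueue 5, 8 → queue [9, 15, 0, 3, 4, 5, 8]
Visit 9; enqueue 2, 1, 11 → queue [15, 0, 3, 4, 5, 8, 2, 1, 11]
Visit 15 → queue [0, 3, 4, 5, 8, 2, 1, 11]
Visit 0 → queue [3, 4, 5, 8, 2, 1, 11]
Visit 3 → queue [4, 5, 8, 2, 1, 11]
Visit 4 → queue [5, 8, 2, 1, 11]
Visit 5; enqueue 13, 12 → queue [8, 2, 1, 11, 13, 12]
Visit 8 → queue [2, 1, 11, 13, 12]
Visit 2 → queue [1, 11, 13, 12]
Visit 1; enqueue 14, 16 → queue [11, 13, 12, 14, 16]
Visit 11 → queue [13, 12, 14, 16]
Visit 13 → queue [12, 14, 16]
Visit 12 → queue [14, 16]
Visit 14 → queue [16]
Visit 16; enqueue 7 → queue [7]
Visit 7 → queue []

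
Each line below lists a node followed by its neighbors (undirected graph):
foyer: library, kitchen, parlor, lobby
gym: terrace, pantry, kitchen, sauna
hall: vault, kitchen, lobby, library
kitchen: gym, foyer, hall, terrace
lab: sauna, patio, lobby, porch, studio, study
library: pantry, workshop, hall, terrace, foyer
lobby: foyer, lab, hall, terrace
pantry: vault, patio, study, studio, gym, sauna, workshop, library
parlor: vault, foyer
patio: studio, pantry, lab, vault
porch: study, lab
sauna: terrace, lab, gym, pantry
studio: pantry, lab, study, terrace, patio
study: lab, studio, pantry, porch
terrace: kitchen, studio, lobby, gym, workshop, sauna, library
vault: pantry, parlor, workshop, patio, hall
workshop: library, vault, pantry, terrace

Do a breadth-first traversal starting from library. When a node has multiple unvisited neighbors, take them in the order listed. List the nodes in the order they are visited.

Visit library; enqueue pantry, workshop, hall, terrace, foyer → queue [pantry, workshop, hall, terrace, foyer]
Visit pantry; enqueue vault, patio, study, studio, gym, sauna → queue [workshop, hall, terrace, foyer, vault, patio, study, studio, gym, sauna]
Visit workshop → queue [hall, terrace, foyer, vault, patio, study, studio, gym, sauna]
Visit hall; enqueue kitchen, lobby → queue [terrace, foyer, vault, patio, study, studio, gym, sauna, kitchen, lobby]
Visit terrace → queue [foyer, vault, patio, study, studio, gym, sauna, kitchen, lobby]
Visit foyer; enqueue parlor → queue [vault, patio, study, studio, gym, sauna, kitchen, lobby, parlor]
Visit vault → queue [patio, study, studio, gym, sauna, kitchen, lobby, parlor]
Visit patio; enqueue lab → queue [study, studio, gym, sauna, kitchen, lobby, parlor, lab]
Visit study; enqueue porch → queue [studio, gym, sauna, kitchen, lobby, parlor, lab, porch]
Visit studio → queue [gym, sauna, kitchen, lobby, parlor, lab, porch]
Visit gym → queue [sauna, kitchen, lobby, parlor, lab, porch]
Visit sauna → queue [kitchen, lobby, parlor, lab, porch]
Visit kitchen → queue [lobby, parlor, lab, porch]
Visit lobby → queue [parlor, lab, porch]
Visit parlor → queue [lab, porch]
Visit lab → queue [porch]
Visit porch → queue []

library pantry workshop hall terrace foyer vault patio study studio gym sauna kitchen lobby parlor lab porch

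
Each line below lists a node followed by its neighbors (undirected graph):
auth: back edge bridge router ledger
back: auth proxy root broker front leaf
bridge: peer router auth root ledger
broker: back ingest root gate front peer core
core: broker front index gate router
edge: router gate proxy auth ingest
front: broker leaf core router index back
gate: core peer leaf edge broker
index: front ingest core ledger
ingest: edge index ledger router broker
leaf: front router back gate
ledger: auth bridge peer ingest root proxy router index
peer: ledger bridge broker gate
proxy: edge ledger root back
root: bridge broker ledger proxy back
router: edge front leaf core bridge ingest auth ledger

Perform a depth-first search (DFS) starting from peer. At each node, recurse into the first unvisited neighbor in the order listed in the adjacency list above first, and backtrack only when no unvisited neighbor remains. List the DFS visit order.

Visit peer
peer → ledger
ledger → auth
auth → back
back → proxy
proxy → edge
edge → router
router → front
front → broker
broker → ingest
ingest → index
index → core
core → gate
gate → leaf
broker → root
root → bridge

peer, ledger, auth, back, proxy, edge, router, front, broker, ingest, index, core, gate, leaf, root, bridge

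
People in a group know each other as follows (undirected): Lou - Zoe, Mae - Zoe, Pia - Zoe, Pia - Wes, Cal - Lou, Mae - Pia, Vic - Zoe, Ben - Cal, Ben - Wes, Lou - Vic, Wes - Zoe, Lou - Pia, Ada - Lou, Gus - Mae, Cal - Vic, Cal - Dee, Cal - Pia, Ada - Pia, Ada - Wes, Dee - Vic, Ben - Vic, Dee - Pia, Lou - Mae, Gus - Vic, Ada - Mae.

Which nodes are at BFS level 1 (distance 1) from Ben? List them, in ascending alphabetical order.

Cal, Vic, Wes

Level 0: Ben
Level 1: Cal, Vic, Wes
Level 2: Ada, Dee, Gus, Lou, Pia, Zoe
Level 3: Mae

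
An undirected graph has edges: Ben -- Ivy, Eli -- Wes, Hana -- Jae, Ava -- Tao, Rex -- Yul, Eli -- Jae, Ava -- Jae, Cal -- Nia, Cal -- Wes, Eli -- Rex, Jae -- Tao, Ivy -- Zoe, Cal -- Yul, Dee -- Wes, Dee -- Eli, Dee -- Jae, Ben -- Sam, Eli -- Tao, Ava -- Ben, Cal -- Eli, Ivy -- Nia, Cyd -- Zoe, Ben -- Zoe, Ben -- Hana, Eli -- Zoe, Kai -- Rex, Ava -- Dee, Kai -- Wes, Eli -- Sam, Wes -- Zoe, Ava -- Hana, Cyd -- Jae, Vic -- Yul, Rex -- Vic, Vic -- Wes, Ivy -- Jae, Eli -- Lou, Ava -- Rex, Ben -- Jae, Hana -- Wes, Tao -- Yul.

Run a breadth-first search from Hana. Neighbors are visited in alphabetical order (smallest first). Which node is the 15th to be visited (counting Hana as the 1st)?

Visit Hana; enqueue Ava, Ben, Jae, Wes → queue [Ava, Ben, Jae, Wes]
Visit Ava; enqueue Dee, Rex, Tao → queue [Ben, Jae, Wes, Dee, Rex, Tao]
Visit Ben; enqueue Ivy, Sam, Zoe → queue [Jae, Wes, Dee, Rex, Tao, Ivy, Sam, Zoe]
Visit Jae; enqueue Cyd, Eli → queue [Wes, Dee, Rex, Tao, Ivy, Sam, Zoe, Cyd, Eli]
Visit Wes; enqueue Cal, Kai, Vic → queue [Dee, Rex, Tao, Ivy, Sam, Zoe, Cyd, Eli, Cal, Kai, Vic]
Visit Dee → queue [Rex, Tao, Ivy, Sam, Zoe, Cyd, Eli, Cal, Kai, Vic]
Visit Rex; enqueue Yul → queue [Tao, Ivy, Sam, Zoe, Cyd, Eli, Cal, Kai, Vic, Yul]
Visit Tao → queue [Ivy, Sam, Zoe, Cyd, Eli, Cal, Kai, Vic, Yul]
Visit Ivy; enqueue Nia → queue [Sam, Zoe, Cyd, Eli, Cal, Kai, Vic, Yul, Nia]
Visit Sam → queue [Zoe, Cyd, Eli, Cal, Kai, Vic, Yul, Nia]
Visit Zoe → queue [Cyd, Eli, Cal, Kai, Vic, Yul, Nia]
Visit Cyd → queue [Eli, Cal, Kai, Vic, Yul, Nia]
Visit Eli; enqueue Lou → queue [Cal, Kai, Vic, Yul, Nia, Lou]
Visit Cal → queue [Kai, Vic, Yul, Nia, Lou]
Visit Kai → queue [Vic, Yul, Nia, Lou]
Visit Vic → queue [Yul, Nia, Lou]
Visit Yul → queue [Nia, Lou]
Visit Nia → queue [Lou]
Visit Lou → queue []

Visit order: Hana, Ava, Ben, Jae, Wes, Dee, Rex, Tao, Ivy, Sam, Zoe, Cyd, Eli, Cal, Kai, Vic, Yul, Nia, Lou

Kai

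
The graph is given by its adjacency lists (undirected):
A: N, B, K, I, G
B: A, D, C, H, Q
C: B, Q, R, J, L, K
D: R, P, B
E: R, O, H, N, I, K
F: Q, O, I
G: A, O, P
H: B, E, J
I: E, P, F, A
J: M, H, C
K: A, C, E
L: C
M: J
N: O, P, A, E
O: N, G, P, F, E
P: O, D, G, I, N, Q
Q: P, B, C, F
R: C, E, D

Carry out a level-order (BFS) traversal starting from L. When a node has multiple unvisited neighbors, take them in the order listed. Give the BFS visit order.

Visit L; enqueue C → queue [C]
Visit C; enqueue B, Q, R, J, K → queue [B, Q, R, J, K]
Visit B; enqueue A, D, H → queue [Q, R, J, K, A, D, H]
Visit Q; enqueue P, F → queue [R, J, K, A, D, H, P, F]
Visit R; enqueue E → queue [J, K, A, D, H, P, F, E]
Visit J; enqueue M → queue [K, A, D, H, P, F, E, M]
Visit K → queue [A, D, H, P, F, E, M]
Visit A; enqueue N, I, G → queue [D, H, P, F, E, M, N, I, G]
Visit D → queue [H, P, F, E, M, N, I, G]
Visit H → queue [P, F, E, M, N, I, G]
Visit P; enqueue O → queue [F, E, M, N, I, G, O]
Visit F → queue [E, M, N, I, G, O]
Visit E → queue [M, N, I, G, O]
Visit M → queue [N, I, G, O]
Visit N → queue [I, G, O]
Visit I → queue [G, O]
Visit G → queue [O]
Visit O → queue []

L C B Q R J K A D H P F E M N I G O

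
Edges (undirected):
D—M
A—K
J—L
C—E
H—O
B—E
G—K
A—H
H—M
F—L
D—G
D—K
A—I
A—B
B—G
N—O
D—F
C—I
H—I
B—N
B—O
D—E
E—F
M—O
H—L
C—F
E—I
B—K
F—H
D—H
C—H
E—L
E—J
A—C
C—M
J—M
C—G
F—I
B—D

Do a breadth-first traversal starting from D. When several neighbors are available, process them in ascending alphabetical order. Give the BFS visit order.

Visit D; enqueue B, E, F, G, H, K, M → queue [B, E, F, G, H, K, M]
Visit B; enqueue A, N, O → queue [E, F, G, H, K, M, A, N, O]
Visit E; enqueue C, I, J, L → queue [F, G, H, K, M, A, N, O, C, I, J, L]
Visit F → queue [G, H, K, M, A, N, O, C, I, J, L]
Visit G → queue [H, K, M, A, N, O, C, I, J, L]
Visit H → queue [K, M, A, N, O, C, I, J, L]
Visit K → queue [M, A, N, O, C, I, J, L]
Visit M → queue [A, N, O, C, I, J, L]
Visit A → queue [N, O, C, I, J, L]
Visit N → queue [O, C, I, J, L]
Visit O → queue [C, I, J, L]
Visit C → queue [I, J, L]
Visit I → queue [J, L]
Visit J → queue [L]
Visit L → queue []

D -> B -> E -> F -> G -> H -> K -> M -> A -> N -> O -> C -> I -> J -> L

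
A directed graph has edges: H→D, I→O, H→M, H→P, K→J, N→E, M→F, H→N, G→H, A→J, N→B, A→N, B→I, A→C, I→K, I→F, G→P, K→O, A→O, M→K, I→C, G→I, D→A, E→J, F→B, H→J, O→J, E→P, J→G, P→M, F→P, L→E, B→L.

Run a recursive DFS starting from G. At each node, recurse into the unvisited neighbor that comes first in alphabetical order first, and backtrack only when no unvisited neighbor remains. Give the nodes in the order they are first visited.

Visit G
G → H
H → D
D → A
A → C
A → J
A → N
N → B
B → I
I → F
F → P
P → M
M → K
K → O
B → L
L → E

G H D A C J N B I F P M K O L E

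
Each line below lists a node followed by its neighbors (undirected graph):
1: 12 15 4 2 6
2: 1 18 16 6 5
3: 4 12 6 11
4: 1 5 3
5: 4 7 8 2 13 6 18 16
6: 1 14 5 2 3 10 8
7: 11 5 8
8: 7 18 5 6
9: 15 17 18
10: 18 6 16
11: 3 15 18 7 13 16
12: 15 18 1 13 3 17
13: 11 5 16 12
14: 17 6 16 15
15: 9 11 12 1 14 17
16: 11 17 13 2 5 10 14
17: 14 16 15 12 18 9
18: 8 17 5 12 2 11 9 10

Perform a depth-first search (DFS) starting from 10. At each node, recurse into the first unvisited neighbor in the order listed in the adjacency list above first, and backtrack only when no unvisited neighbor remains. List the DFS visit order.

Visit 10
10 → 18
18 → 8
8 → 7
7 → 11
11 → 3
3 → 4
4 → 1
1 → 12
12 → 15
15 → 9
9 → 17
17 → 14
14 → 6
6 → 5
5 → 2
2 → 16
16 → 13

10, 18, 8, 7, 11, 3, 4, 1, 12, 15, 9, 17, 14, 6, 5, 2, 16, 13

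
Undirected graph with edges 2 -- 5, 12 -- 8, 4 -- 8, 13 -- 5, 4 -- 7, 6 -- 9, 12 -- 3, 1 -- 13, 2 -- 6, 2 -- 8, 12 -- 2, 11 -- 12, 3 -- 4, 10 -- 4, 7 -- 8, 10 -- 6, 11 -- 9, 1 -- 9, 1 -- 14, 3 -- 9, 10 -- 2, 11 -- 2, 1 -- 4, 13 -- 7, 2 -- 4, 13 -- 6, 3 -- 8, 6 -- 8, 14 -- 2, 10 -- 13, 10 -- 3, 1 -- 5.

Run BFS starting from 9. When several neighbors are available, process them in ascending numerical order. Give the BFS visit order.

9 1 3 6 11 4 5 13 14 8 10 12 2 7

Visit 9; enqueue 1, 3, 6, 11 → queue [1, 3, 6, 11]
Visit 1; enqueue 4, 5, 13, 14 → queue [3, 6, 11, 4, 5, 13, 14]
Visit 3; enqueue 8, 10, 12 → queue [6, 11, 4, 5, 13, 14, 8, 10, 12]
Visit 6; enqueue 2 → queue [11, 4, 5, 13, 14, 8, 10, 12, 2]
Visit 11 → queue [4, 5, 13, 14, 8, 10, 12, 2]
Visit 4; enqueue 7 → queue [5, 13, 14, 8, 10, 12, 2, 7]
Visit 5 → queue [13, 14, 8, 10, 12, 2, 7]
Visit 13 → queue [14, 8, 10, 12, 2, 7]
Visit 14 → queue [8, 10, 12, 2, 7]
Visit 8 → queue [10, 12, 2, 7]
Visit 10 → queue [12, 2, 7]
Visit 12 → queue [2, 7]
Visit 2 → queue [7]
Visit 7 → queue []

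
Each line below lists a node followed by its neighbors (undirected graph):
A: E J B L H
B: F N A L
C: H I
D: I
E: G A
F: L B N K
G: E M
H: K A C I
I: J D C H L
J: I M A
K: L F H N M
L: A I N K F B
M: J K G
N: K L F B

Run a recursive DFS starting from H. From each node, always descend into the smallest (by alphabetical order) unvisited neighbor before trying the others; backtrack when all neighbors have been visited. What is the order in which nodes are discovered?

H -> A -> B -> F -> K -> L -> I -> C -> D -> J -> M -> G -> E -> N

Visit H
H → A
A → B
B → F
F → K
K → L
L → I
I → C
I → D
I → J
J → M
M → G
G → E
L → N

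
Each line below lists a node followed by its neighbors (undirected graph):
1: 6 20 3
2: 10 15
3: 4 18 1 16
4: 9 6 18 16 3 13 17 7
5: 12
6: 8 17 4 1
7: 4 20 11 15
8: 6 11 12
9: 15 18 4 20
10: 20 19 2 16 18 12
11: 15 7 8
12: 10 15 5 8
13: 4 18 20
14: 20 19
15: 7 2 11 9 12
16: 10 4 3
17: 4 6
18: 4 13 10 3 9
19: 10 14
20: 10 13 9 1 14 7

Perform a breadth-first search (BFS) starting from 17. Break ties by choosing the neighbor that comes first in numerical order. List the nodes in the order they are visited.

17 4 6 3 7 9 13 16 18 1 8 11 15 20 10 12 2 14 19 5

Visit 17; enqueue 4, 6 → queue [4, 6]
Visit 4; enqueue 3, 7, 9, 13, 16, 18 → queue [6, 3, 7, 9, 13, 16, 18]
Visit 6; enqueue 1, 8 → queue [3, 7, 9, 13, 16, 18, 1, 8]
Visit 3 → queue [7, 9, 13, 16, 18, 1, 8]
Visit 7; enqueue 11, 15, 20 → queue [9, 13, 16, 18, 1, 8, 11, 15, 20]
Visit 9 → queue [13, 16, 18, 1, 8, 11, 15, 20]
Visit 13 → queue [16, 18, 1, 8, 11, 15, 20]
Visit 16; enqueue 10 → queue [18, 1, 8, 11, 15, 20, 10]
Visit 18 → queue [1, 8, 11, 15, 20, 10]
Visit 1 → queue [8, 11, 15, 20, 10]
Visit 8; enqueue 12 → queue [11, 15, 20, 10, 12]
Visit 11 → queue [15, 20, 10, 12]
Visit 15; enqueue 2 → queue [20, 10, 12, 2]
Visit 20; enqueue 14 → queue [10, 12, 2, 14]
Visit 10; enqueue 19 → queue [12, 2, 14, 19]
Visit 12; enqueue 5 → queue [2, 14, 19, 5]
Visit 2 → queue [14, 19, 5]
Visit 14 → queue [19, 5]
Visit 19 → queue [5]
Visit 5 → queue []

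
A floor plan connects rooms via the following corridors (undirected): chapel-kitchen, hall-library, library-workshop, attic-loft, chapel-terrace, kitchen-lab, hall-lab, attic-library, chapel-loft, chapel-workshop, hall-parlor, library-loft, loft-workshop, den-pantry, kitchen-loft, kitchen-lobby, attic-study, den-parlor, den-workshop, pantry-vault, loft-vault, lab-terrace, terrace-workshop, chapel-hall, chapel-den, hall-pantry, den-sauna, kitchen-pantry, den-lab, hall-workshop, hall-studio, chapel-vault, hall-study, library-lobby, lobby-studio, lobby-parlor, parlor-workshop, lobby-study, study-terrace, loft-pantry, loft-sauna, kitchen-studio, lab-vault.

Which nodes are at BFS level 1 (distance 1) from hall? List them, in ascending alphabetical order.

chapel, lab, library, pantry, parlor, studio, study, workshop

Level 0: hall
Level 1: chapel, lab, library, pantry, parlor, studio, study, workshop
Level 2: attic, den, kitchen, lobby, loft, terrace, vault
Level 3: sauna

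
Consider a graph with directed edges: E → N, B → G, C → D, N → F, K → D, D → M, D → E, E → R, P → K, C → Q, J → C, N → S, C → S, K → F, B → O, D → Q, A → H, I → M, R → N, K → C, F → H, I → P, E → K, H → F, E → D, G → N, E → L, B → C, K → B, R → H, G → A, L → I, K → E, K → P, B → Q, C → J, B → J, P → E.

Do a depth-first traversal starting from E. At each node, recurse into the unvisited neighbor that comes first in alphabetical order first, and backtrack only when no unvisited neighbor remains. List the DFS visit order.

E, D, M, Q, K, B, C, J, S, G, A, H, F, N, O, P, L, I, R

Visit E
E → D
D → M
D → Q
E → K
K → B
B → C
C → J
C → S
B → G
G → A
A → H
H → F
G → N
B → O
K → P
E → L
L → I
E → R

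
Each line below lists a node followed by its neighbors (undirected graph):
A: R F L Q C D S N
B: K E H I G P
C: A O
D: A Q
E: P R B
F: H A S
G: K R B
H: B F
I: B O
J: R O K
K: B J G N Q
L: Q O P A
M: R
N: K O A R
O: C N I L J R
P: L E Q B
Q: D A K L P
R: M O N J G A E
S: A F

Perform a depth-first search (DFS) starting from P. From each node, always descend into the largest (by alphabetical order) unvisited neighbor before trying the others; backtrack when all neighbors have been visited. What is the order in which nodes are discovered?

Visit P
P → Q
Q → L
L → O
O → R
R → N
N → K
K → J
K → G
G → B
B → I
B → H
H → F
F → S
S → A
A → D
A → C
B → E
R → M

P Q L O R N K J G B I H F S A D C E M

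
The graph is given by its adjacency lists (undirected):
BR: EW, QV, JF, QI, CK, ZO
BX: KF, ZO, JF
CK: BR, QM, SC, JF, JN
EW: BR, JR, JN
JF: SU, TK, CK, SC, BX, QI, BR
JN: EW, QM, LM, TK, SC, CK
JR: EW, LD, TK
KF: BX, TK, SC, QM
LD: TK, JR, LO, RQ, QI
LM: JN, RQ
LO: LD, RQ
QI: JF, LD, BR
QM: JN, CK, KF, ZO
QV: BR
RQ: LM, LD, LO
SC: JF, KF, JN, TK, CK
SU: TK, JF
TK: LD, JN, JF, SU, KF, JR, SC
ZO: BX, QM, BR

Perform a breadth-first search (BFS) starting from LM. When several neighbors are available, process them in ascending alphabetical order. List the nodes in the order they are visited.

Visit LM; enqueue JN, RQ → queue [JN, RQ]
Visit JN; enqueue CK, EW, QM, SC, TK → queue [RQ, CK, EW, QM, SC, TK]
Visit RQ; enqueue LD, LO → queue [CK, EW, QM, SC, TK, LD, LO]
Visit CK; enqueue BR, JF → queue [EW, QM, SC, TK, LD, LO, BR, JF]
Visit EW; enqueue JR → queue [QM, SC, TK, LD, LO, BR, JF, JR]
Visit QM; enqueue KF, ZO → queue [SC, TK, LD, LO, BR, JF, JR, KF, ZO]
Visit SC → queue [TK, LD, LO, BR, JF, JR, KF, ZO]
Visit TK; enqueue SU → queue [LD, LO, BR, JF, JR, KF, ZO, SU]
Visit LD; enqueue QI → queue [LO, BR, JF, JR, KF, ZO, SU, QI]
Visit LO → queue [BR, JF, JR, KF, ZO, SU, QI]
Visit BR; enqueue QV → queue [JF, JR, KF, ZO, SU, QI, QV]
Visit JF; enqueue BX → queue [JR, KF, ZO, SU, QI, QV, BX]
Visit JR → queue [KF, ZO, SU, QI, QV, BX]
Visit KF → queue [ZO, SU, QI, QV, BX]
Visit ZO → queue [SU, QI, QV, BX]
Visit SU → queue [QI, QV, BX]
Visit QI → queue [QV, BX]
Visit QV → queue [BX]
Visit BX → queue []

LM → JN → RQ → CK → EW → QM → SC → TK → LD → LO → BR → JF → JR → KF → ZO → SU → QI → QV → BX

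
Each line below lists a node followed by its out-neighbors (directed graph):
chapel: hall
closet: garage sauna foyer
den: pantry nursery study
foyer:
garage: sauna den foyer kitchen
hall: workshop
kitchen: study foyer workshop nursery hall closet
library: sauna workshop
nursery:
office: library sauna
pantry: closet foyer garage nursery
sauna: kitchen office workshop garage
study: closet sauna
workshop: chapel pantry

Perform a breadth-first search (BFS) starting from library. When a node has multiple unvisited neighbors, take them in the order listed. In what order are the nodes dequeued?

library sauna workshop kitchen office garage chapel pantry study foyer nursery hall closet den

Visit library; enqueue sauna, workshop → queue [sauna, workshop]
Visit sauna; enqueue kitchen, office, garage → queue [workshop, kitchen, office, garage]
Visit workshop; enqueue chapel, pantry → queue [kitchen, office, garage, chapel, pantry]
Visit kitchen; enqueue study, foyer, nursery, hall, closet → queue [office, garage, chapel, pantry, study, foyer, nursery, hall, closet]
Visit office → queue [garage, chapel, pantry, study, foyer, nursery, hall, closet]
Visit garage; enqueue den → queue [chapel, pantry, study, foyer, nursery, hall, closet, den]
Visit chapel → queue [pantry, study, foyer, nursery, hall, closet, den]
Visit pantry → queue [study, foyer, nursery, hall, closet, den]
Visit study → queue [foyer, nursery, hall, closet, den]
Visit foyer → queue [nursery, hall, closet, den]
Visit nursery → queue [hall, closet, den]
Visit hall → queue [closet, den]
Visit closet → queue [den]
Visit den → queue []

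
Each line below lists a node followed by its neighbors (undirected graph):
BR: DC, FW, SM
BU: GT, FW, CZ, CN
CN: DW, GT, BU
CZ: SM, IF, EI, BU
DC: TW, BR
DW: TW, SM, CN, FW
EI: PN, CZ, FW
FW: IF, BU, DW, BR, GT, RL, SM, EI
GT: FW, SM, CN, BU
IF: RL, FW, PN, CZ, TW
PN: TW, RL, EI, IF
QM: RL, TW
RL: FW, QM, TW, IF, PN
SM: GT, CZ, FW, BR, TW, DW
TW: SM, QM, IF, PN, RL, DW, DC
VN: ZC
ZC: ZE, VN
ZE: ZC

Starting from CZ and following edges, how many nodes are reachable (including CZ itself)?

BFS from CZ visits: CZ, SM, IF, EI, BU, GT, FW, BR, TW, DW, RL, PN, CN, DC, QM
Reachable nodes: 15 of 18 total.

15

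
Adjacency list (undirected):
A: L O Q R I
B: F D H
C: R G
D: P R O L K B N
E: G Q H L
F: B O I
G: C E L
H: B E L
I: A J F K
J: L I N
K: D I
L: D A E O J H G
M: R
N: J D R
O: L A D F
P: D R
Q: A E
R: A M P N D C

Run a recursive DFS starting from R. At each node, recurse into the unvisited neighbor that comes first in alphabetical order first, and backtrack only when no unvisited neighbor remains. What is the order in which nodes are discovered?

Visit R
R → A
A → I
I → F
F → B
B → D
D → K
D → L
L → E
E → G
G → C
E → H
E → Q
L → J
J → N
L → O
D → P
R → M

R → A → I → F → B → D → K → L → E → G → C → H → Q → J → N → O → P → M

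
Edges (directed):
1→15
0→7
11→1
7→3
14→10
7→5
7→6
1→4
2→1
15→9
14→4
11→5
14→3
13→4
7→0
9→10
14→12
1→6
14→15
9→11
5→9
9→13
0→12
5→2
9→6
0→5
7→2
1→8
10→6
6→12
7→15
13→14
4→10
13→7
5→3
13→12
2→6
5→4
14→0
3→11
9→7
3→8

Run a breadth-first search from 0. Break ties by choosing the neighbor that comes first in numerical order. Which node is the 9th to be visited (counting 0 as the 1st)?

6

Visit 0; enqueue 5, 7, 12 → queue [5, 7, 12]
Visit 5; enqueue 2, 3, 4, 9 → queue [7, 12, 2, 3, 4, 9]
Visit 7; enqueue 6, 15 → queue [12, 2, 3, 4, 9, 6, 15]
Visit 12 → queue [2, 3, 4, 9, 6, 15]
Visit 2; enqueue 1 → queue [3, 4, 9, 6, 15, 1]
Visit 3; enqueue 8, 11 → queue [4, 9, 6, 15, 1, 8, 11]
Visit 4; enqueue 10 → queue [9, 6, 15, 1, 8, 11, 10]
Visit 9; enqueue 13 → queue [6, 15, 1, 8, 11, 10, 13]
Visit 6 → queue [15, 1, 8, 11, 10, 13]
Visit 15 → queue [1, 8, 11, 10, 13]
Visit 1 → queue [8, 11, 10, 13]
Visit 8 → queue [11, 10, 13]
Visit 11 → queue [10, 13]
Visit 10 → queue [13]
Visit 13; enqueue 14 → queue [14]
Visit 14 → queue []

Visit order: 0, 5, 7, 12, 2, 3, 4, 9, 6, 15, 1, 8, 11, 10, 13, 14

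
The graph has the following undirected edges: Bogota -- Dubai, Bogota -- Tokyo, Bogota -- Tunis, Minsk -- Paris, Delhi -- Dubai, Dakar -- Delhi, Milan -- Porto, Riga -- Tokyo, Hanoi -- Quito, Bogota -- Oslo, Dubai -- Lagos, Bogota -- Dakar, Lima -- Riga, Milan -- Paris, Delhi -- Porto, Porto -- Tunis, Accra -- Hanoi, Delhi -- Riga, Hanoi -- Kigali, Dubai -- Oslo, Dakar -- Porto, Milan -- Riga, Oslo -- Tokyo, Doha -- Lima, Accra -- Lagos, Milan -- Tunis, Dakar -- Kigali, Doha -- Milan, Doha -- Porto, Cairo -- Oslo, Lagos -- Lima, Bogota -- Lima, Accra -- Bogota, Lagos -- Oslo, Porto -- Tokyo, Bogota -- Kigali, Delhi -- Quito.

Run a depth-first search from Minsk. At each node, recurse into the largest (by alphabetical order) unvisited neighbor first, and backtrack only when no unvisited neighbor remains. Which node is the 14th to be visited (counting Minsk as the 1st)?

Visit Minsk
Minsk → Paris
Paris → Milan
Milan → Tunis
Tunis → Porto
Porto → Tokyo
Tokyo → Riga
Riga → Lima
Lima → Lagos
Lagos → Oslo
Oslo → Dubai
Dubai → Delhi
Delhi → Quito
Quito → Hanoi
Hanoi → Kigali
Kigali → Dakar
Dakar → Bogota
Bogota → Accra
Oslo → Cairo
Lima → Doha

Visit order: Minsk, Paris, Milan, Tunis, Porto, Tokyo, Riga, Lima, Lagos, Oslo, Dubai, Delhi, Quito, Hanoi, Kigali, Dakar, Bogota, Accra, Cairo, Doha

Hanoi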